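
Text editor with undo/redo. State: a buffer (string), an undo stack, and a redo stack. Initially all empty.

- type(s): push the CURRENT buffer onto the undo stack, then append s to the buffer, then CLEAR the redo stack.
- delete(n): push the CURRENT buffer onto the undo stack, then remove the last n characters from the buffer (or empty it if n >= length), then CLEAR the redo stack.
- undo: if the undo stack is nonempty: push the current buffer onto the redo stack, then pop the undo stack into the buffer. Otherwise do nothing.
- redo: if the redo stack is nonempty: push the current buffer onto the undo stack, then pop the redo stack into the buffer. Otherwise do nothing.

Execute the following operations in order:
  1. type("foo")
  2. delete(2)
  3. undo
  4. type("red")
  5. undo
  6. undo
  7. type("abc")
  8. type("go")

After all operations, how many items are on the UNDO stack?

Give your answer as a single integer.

After op 1 (type): buf='foo' undo_depth=1 redo_depth=0
After op 2 (delete): buf='f' undo_depth=2 redo_depth=0
After op 3 (undo): buf='foo' undo_depth=1 redo_depth=1
After op 4 (type): buf='foored' undo_depth=2 redo_depth=0
After op 5 (undo): buf='foo' undo_depth=1 redo_depth=1
After op 6 (undo): buf='(empty)' undo_depth=0 redo_depth=2
After op 7 (type): buf='abc' undo_depth=1 redo_depth=0
After op 8 (type): buf='abcgo' undo_depth=2 redo_depth=0

Answer: 2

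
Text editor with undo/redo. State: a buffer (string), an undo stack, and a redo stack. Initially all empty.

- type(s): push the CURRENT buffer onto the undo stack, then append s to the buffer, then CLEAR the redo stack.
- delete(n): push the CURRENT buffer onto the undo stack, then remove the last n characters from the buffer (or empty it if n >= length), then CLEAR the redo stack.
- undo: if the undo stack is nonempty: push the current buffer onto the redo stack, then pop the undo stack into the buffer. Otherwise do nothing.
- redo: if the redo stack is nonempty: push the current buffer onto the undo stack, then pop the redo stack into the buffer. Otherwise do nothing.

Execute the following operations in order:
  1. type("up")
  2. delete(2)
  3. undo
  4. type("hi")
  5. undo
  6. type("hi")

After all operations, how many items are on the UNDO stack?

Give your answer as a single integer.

After op 1 (type): buf='up' undo_depth=1 redo_depth=0
After op 2 (delete): buf='(empty)' undo_depth=2 redo_depth=0
After op 3 (undo): buf='up' undo_depth=1 redo_depth=1
After op 4 (type): buf='uphi' undo_depth=2 redo_depth=0
After op 5 (undo): buf='up' undo_depth=1 redo_depth=1
After op 6 (type): buf='uphi' undo_depth=2 redo_depth=0

Answer: 2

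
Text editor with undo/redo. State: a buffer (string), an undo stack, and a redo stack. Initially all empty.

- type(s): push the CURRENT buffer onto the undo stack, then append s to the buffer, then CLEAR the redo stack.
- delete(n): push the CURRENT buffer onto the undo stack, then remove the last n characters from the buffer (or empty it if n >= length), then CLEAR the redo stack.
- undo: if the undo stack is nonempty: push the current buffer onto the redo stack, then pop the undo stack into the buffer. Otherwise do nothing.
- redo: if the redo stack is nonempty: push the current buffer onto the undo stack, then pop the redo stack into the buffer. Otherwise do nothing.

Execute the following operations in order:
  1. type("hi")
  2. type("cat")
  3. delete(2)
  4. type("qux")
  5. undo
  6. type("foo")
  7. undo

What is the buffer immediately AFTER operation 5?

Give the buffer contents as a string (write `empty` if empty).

Answer: hic

Derivation:
After op 1 (type): buf='hi' undo_depth=1 redo_depth=0
After op 2 (type): buf='hicat' undo_depth=2 redo_depth=0
After op 3 (delete): buf='hic' undo_depth=3 redo_depth=0
After op 4 (type): buf='hicqux' undo_depth=4 redo_depth=0
After op 5 (undo): buf='hic' undo_depth=3 redo_depth=1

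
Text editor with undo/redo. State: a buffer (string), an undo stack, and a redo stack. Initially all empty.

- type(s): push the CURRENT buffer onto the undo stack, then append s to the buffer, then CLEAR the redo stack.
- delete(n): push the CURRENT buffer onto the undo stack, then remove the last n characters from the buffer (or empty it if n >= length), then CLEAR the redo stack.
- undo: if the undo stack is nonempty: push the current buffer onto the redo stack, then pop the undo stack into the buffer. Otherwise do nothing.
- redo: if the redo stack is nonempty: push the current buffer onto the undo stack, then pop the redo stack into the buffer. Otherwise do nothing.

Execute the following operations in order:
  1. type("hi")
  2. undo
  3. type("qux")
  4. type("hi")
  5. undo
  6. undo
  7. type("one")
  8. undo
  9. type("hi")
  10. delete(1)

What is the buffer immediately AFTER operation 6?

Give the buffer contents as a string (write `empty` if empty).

Answer: empty

Derivation:
After op 1 (type): buf='hi' undo_depth=1 redo_depth=0
After op 2 (undo): buf='(empty)' undo_depth=0 redo_depth=1
After op 3 (type): buf='qux' undo_depth=1 redo_depth=0
After op 4 (type): buf='quxhi' undo_depth=2 redo_depth=0
After op 5 (undo): buf='qux' undo_depth=1 redo_depth=1
After op 6 (undo): buf='(empty)' undo_depth=0 redo_depth=2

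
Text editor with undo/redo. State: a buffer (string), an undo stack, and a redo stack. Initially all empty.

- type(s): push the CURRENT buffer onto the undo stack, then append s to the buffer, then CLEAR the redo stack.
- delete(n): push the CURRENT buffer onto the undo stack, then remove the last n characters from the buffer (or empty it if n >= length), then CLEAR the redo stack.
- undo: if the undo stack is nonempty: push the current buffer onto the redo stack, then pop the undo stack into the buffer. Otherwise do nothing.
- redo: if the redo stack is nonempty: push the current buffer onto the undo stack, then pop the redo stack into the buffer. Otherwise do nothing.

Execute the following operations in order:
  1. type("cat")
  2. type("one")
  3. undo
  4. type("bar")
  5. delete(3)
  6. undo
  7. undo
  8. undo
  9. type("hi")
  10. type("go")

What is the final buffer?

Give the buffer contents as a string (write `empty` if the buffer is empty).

Answer: higo

Derivation:
After op 1 (type): buf='cat' undo_depth=1 redo_depth=0
After op 2 (type): buf='catone' undo_depth=2 redo_depth=0
After op 3 (undo): buf='cat' undo_depth=1 redo_depth=1
After op 4 (type): buf='catbar' undo_depth=2 redo_depth=0
After op 5 (delete): buf='cat' undo_depth=3 redo_depth=0
After op 6 (undo): buf='catbar' undo_depth=2 redo_depth=1
After op 7 (undo): buf='cat' undo_depth=1 redo_depth=2
After op 8 (undo): buf='(empty)' undo_depth=0 redo_depth=3
After op 9 (type): buf='hi' undo_depth=1 redo_depth=0
After op 10 (type): buf='higo' undo_depth=2 redo_depth=0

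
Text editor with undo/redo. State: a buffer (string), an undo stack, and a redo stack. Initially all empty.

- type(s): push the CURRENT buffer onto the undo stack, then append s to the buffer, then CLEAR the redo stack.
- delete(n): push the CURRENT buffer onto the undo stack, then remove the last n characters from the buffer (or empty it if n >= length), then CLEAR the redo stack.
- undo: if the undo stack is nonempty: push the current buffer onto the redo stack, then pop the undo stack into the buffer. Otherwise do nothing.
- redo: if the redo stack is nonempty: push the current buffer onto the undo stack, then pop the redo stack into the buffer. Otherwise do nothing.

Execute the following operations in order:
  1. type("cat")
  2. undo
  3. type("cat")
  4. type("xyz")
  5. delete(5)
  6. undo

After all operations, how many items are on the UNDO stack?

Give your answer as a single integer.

Answer: 2

Derivation:
After op 1 (type): buf='cat' undo_depth=1 redo_depth=0
After op 2 (undo): buf='(empty)' undo_depth=0 redo_depth=1
After op 3 (type): buf='cat' undo_depth=1 redo_depth=0
After op 4 (type): buf='catxyz' undo_depth=2 redo_depth=0
After op 5 (delete): buf='c' undo_depth=3 redo_depth=0
After op 6 (undo): buf='catxyz' undo_depth=2 redo_depth=1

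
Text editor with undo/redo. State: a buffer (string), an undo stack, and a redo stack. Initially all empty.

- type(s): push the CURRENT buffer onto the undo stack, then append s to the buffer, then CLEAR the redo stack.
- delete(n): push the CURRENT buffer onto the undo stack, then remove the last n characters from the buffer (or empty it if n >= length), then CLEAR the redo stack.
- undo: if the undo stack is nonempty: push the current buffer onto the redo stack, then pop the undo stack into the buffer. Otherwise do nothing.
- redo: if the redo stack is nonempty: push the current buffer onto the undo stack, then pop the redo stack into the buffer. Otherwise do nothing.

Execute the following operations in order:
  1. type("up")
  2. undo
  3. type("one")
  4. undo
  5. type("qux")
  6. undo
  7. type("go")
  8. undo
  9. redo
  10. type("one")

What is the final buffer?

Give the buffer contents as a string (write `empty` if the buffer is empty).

Answer: goone

Derivation:
After op 1 (type): buf='up' undo_depth=1 redo_depth=0
After op 2 (undo): buf='(empty)' undo_depth=0 redo_depth=1
After op 3 (type): buf='one' undo_depth=1 redo_depth=0
After op 4 (undo): buf='(empty)' undo_depth=0 redo_depth=1
After op 5 (type): buf='qux' undo_depth=1 redo_depth=0
After op 6 (undo): buf='(empty)' undo_depth=0 redo_depth=1
After op 7 (type): buf='go' undo_depth=1 redo_depth=0
After op 8 (undo): buf='(empty)' undo_depth=0 redo_depth=1
After op 9 (redo): buf='go' undo_depth=1 redo_depth=0
After op 10 (type): buf='goone' undo_depth=2 redo_depth=0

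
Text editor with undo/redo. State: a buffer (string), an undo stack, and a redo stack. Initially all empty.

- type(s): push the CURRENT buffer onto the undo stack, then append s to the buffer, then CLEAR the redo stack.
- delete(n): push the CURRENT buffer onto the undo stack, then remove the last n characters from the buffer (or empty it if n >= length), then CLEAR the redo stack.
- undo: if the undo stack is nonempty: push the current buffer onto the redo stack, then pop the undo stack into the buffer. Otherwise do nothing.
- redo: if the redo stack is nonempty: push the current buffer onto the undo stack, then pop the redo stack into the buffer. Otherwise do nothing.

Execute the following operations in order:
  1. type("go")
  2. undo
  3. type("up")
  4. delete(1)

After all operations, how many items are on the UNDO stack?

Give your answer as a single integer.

After op 1 (type): buf='go' undo_depth=1 redo_depth=0
After op 2 (undo): buf='(empty)' undo_depth=0 redo_depth=1
After op 3 (type): buf='up' undo_depth=1 redo_depth=0
After op 4 (delete): buf='u' undo_depth=2 redo_depth=0

Answer: 2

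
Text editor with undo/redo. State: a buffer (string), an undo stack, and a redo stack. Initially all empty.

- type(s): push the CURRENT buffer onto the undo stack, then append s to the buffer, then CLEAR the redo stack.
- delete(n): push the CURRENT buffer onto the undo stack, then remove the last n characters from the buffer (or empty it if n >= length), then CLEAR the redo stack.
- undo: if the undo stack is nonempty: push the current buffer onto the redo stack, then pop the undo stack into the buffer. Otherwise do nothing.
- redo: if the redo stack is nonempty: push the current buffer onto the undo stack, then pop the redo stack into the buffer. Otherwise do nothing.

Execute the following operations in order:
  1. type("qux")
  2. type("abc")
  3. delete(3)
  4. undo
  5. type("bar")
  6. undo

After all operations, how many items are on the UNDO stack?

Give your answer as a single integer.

Answer: 2

Derivation:
After op 1 (type): buf='qux' undo_depth=1 redo_depth=0
After op 2 (type): buf='quxabc' undo_depth=2 redo_depth=0
After op 3 (delete): buf='qux' undo_depth=3 redo_depth=0
After op 4 (undo): buf='quxabc' undo_depth=2 redo_depth=1
After op 5 (type): buf='quxabcbar' undo_depth=3 redo_depth=0
After op 6 (undo): buf='quxabc' undo_depth=2 redo_depth=1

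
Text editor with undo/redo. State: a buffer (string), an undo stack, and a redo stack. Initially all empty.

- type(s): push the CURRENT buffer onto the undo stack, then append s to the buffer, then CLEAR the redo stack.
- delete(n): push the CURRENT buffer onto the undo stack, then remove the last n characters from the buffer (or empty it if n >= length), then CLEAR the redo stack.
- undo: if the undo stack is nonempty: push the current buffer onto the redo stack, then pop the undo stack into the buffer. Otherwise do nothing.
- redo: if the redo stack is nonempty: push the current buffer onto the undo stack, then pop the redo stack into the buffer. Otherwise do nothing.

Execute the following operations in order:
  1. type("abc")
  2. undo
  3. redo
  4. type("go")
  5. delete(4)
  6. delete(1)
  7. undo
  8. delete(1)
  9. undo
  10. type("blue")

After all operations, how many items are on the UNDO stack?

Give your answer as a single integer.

After op 1 (type): buf='abc' undo_depth=1 redo_depth=0
After op 2 (undo): buf='(empty)' undo_depth=0 redo_depth=1
After op 3 (redo): buf='abc' undo_depth=1 redo_depth=0
After op 4 (type): buf='abcgo' undo_depth=2 redo_depth=0
After op 5 (delete): buf='a' undo_depth=3 redo_depth=0
After op 6 (delete): buf='(empty)' undo_depth=4 redo_depth=0
After op 7 (undo): buf='a' undo_depth=3 redo_depth=1
After op 8 (delete): buf='(empty)' undo_depth=4 redo_depth=0
After op 9 (undo): buf='a' undo_depth=3 redo_depth=1
After op 10 (type): buf='ablue' undo_depth=4 redo_depth=0

Answer: 4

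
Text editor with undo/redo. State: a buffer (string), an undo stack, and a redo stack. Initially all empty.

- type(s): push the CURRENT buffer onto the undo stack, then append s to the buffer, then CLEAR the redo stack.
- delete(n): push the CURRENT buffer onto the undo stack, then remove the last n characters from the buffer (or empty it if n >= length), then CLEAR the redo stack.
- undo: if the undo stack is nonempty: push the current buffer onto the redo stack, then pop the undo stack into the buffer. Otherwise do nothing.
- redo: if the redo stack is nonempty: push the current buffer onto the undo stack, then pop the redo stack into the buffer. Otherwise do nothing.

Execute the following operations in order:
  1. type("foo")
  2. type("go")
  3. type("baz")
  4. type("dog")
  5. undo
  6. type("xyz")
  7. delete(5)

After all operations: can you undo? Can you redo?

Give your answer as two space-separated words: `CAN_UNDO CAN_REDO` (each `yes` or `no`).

Answer: yes no

Derivation:
After op 1 (type): buf='foo' undo_depth=1 redo_depth=0
After op 2 (type): buf='foogo' undo_depth=2 redo_depth=0
After op 3 (type): buf='foogobaz' undo_depth=3 redo_depth=0
After op 4 (type): buf='foogobazdog' undo_depth=4 redo_depth=0
After op 5 (undo): buf='foogobaz' undo_depth=3 redo_depth=1
After op 6 (type): buf='foogobazxyz' undo_depth=4 redo_depth=0
After op 7 (delete): buf='foogob' undo_depth=5 redo_depth=0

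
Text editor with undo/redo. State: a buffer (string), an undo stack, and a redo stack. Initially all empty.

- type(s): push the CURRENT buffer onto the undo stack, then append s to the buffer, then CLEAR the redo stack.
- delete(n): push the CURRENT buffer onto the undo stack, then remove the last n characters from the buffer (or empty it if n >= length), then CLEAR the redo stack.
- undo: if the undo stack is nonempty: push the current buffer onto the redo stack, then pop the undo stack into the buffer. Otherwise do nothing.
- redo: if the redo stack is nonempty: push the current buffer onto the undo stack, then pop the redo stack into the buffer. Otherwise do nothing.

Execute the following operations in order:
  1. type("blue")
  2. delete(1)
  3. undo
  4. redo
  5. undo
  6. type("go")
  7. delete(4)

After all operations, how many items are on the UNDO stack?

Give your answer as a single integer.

After op 1 (type): buf='blue' undo_depth=1 redo_depth=0
After op 2 (delete): buf='blu' undo_depth=2 redo_depth=0
After op 3 (undo): buf='blue' undo_depth=1 redo_depth=1
After op 4 (redo): buf='blu' undo_depth=2 redo_depth=0
After op 5 (undo): buf='blue' undo_depth=1 redo_depth=1
After op 6 (type): buf='bluego' undo_depth=2 redo_depth=0
After op 7 (delete): buf='bl' undo_depth=3 redo_depth=0

Answer: 3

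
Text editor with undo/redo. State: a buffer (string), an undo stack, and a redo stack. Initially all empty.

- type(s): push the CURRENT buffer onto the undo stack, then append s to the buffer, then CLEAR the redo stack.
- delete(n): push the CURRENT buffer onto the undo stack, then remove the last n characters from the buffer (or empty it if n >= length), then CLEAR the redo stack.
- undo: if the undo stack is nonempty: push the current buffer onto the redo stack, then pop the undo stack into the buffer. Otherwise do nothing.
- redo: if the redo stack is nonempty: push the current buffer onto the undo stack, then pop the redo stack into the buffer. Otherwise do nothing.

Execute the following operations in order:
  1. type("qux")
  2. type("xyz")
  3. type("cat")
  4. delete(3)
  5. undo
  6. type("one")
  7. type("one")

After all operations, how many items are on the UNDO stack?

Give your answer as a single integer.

After op 1 (type): buf='qux' undo_depth=1 redo_depth=0
After op 2 (type): buf='quxxyz' undo_depth=2 redo_depth=0
After op 3 (type): buf='quxxyzcat' undo_depth=3 redo_depth=0
After op 4 (delete): buf='quxxyz' undo_depth=4 redo_depth=0
After op 5 (undo): buf='quxxyzcat' undo_depth=3 redo_depth=1
After op 6 (type): buf='quxxyzcatone' undo_depth=4 redo_depth=0
After op 7 (type): buf='quxxyzcatoneone' undo_depth=5 redo_depth=0

Answer: 5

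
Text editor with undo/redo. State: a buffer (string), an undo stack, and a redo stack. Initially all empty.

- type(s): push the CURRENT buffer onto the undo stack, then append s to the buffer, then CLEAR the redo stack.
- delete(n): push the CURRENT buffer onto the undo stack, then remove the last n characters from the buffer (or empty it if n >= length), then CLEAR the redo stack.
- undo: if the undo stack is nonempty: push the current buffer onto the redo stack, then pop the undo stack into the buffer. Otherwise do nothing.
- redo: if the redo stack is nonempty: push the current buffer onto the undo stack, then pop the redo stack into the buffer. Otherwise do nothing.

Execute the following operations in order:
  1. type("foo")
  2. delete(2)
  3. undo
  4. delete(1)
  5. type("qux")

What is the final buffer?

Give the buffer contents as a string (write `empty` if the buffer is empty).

After op 1 (type): buf='foo' undo_depth=1 redo_depth=0
After op 2 (delete): buf='f' undo_depth=2 redo_depth=0
After op 3 (undo): buf='foo' undo_depth=1 redo_depth=1
After op 4 (delete): buf='fo' undo_depth=2 redo_depth=0
After op 5 (type): buf='foqux' undo_depth=3 redo_depth=0

Answer: foqux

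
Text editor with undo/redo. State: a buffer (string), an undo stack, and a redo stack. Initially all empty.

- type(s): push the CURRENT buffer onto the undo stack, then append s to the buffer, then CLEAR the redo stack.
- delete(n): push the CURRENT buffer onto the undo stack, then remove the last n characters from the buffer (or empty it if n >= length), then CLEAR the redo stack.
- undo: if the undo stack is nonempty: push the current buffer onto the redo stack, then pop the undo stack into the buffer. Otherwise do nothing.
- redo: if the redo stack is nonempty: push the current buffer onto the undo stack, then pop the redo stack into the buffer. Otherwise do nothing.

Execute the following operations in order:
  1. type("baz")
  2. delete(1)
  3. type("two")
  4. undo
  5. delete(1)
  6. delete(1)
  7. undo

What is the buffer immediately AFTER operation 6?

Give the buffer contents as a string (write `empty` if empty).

Answer: empty

Derivation:
After op 1 (type): buf='baz' undo_depth=1 redo_depth=0
After op 2 (delete): buf='ba' undo_depth=2 redo_depth=0
After op 3 (type): buf='batwo' undo_depth=3 redo_depth=0
After op 4 (undo): buf='ba' undo_depth=2 redo_depth=1
After op 5 (delete): buf='b' undo_depth=3 redo_depth=0
After op 6 (delete): buf='(empty)' undo_depth=4 redo_depth=0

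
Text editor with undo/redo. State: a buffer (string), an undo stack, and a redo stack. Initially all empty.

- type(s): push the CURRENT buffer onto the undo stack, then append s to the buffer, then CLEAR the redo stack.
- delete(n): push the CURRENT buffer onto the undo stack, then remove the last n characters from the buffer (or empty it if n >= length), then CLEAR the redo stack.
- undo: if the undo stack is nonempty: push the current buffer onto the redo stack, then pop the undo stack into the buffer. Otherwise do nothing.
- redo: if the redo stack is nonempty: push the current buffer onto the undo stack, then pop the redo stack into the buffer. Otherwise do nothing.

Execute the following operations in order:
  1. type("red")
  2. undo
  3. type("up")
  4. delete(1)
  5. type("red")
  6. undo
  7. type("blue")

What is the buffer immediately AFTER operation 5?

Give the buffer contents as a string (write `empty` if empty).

Answer: ured

Derivation:
After op 1 (type): buf='red' undo_depth=1 redo_depth=0
After op 2 (undo): buf='(empty)' undo_depth=0 redo_depth=1
After op 3 (type): buf='up' undo_depth=1 redo_depth=0
After op 4 (delete): buf='u' undo_depth=2 redo_depth=0
After op 5 (type): buf='ured' undo_depth=3 redo_depth=0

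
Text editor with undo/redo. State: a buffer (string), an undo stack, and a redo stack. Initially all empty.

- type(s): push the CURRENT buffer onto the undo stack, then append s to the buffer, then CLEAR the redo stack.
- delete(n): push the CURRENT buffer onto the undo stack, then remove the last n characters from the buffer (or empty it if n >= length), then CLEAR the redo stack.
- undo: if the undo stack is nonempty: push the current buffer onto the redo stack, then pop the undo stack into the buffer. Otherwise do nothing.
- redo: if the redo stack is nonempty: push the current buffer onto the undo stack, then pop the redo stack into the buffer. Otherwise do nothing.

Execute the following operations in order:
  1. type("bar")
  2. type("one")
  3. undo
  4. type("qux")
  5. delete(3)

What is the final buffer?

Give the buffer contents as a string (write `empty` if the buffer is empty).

After op 1 (type): buf='bar' undo_depth=1 redo_depth=0
After op 2 (type): buf='barone' undo_depth=2 redo_depth=0
After op 3 (undo): buf='bar' undo_depth=1 redo_depth=1
After op 4 (type): buf='barqux' undo_depth=2 redo_depth=0
After op 5 (delete): buf='bar' undo_depth=3 redo_depth=0

Answer: bar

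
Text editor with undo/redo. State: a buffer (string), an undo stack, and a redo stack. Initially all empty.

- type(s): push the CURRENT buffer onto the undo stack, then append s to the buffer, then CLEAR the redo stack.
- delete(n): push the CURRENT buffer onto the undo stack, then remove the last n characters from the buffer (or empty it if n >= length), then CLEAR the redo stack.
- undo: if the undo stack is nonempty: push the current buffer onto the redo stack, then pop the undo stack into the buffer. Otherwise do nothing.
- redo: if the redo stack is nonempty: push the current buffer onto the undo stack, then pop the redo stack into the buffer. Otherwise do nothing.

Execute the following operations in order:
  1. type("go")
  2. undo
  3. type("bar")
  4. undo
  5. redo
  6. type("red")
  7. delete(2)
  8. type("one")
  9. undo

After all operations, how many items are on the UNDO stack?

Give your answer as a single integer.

Answer: 3

Derivation:
After op 1 (type): buf='go' undo_depth=1 redo_depth=0
After op 2 (undo): buf='(empty)' undo_depth=0 redo_depth=1
After op 3 (type): buf='bar' undo_depth=1 redo_depth=0
After op 4 (undo): buf='(empty)' undo_depth=0 redo_depth=1
After op 5 (redo): buf='bar' undo_depth=1 redo_depth=0
After op 6 (type): buf='barred' undo_depth=2 redo_depth=0
After op 7 (delete): buf='barr' undo_depth=3 redo_depth=0
After op 8 (type): buf='barrone' undo_depth=4 redo_depth=0
After op 9 (undo): buf='barr' undo_depth=3 redo_depth=1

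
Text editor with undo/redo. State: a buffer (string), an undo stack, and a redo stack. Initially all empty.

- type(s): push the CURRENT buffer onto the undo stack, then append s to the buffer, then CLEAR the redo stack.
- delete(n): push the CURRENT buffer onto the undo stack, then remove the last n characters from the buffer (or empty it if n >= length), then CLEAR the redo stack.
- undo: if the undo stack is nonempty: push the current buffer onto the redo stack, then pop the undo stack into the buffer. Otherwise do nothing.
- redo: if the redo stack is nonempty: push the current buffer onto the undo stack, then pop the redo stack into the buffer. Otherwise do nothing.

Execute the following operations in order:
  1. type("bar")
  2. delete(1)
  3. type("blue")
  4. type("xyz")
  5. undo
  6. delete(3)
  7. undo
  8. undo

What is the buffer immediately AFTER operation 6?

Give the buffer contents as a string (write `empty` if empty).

Answer: bab

Derivation:
After op 1 (type): buf='bar' undo_depth=1 redo_depth=0
After op 2 (delete): buf='ba' undo_depth=2 redo_depth=0
After op 3 (type): buf='bablue' undo_depth=3 redo_depth=0
After op 4 (type): buf='babluexyz' undo_depth=4 redo_depth=0
After op 5 (undo): buf='bablue' undo_depth=3 redo_depth=1
After op 6 (delete): buf='bab' undo_depth=4 redo_depth=0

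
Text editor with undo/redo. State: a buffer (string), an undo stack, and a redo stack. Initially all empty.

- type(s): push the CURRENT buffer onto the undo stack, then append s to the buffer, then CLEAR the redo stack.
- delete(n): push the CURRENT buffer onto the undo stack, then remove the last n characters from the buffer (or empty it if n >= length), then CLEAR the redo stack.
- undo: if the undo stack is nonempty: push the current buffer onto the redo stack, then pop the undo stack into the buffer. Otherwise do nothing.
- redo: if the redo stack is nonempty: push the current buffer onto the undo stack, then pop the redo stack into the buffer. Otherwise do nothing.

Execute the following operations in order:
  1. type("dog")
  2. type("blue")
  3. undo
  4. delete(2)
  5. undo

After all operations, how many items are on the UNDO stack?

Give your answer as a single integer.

Answer: 1

Derivation:
After op 1 (type): buf='dog' undo_depth=1 redo_depth=0
After op 2 (type): buf='dogblue' undo_depth=2 redo_depth=0
After op 3 (undo): buf='dog' undo_depth=1 redo_depth=1
After op 4 (delete): buf='d' undo_depth=2 redo_depth=0
After op 5 (undo): buf='dog' undo_depth=1 redo_depth=1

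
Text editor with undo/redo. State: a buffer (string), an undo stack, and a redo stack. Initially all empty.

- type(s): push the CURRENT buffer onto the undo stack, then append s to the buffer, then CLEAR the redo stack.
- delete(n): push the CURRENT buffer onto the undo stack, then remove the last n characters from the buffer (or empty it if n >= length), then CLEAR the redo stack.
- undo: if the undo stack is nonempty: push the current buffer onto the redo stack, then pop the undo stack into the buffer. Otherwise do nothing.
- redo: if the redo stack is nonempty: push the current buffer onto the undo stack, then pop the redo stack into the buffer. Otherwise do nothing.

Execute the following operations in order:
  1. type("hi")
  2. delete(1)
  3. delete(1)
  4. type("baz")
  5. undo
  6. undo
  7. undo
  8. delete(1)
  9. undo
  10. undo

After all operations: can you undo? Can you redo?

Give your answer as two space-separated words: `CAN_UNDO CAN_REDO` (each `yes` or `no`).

After op 1 (type): buf='hi' undo_depth=1 redo_depth=0
After op 2 (delete): buf='h' undo_depth=2 redo_depth=0
After op 3 (delete): buf='(empty)' undo_depth=3 redo_depth=0
After op 4 (type): buf='baz' undo_depth=4 redo_depth=0
After op 5 (undo): buf='(empty)' undo_depth=3 redo_depth=1
After op 6 (undo): buf='h' undo_depth=2 redo_depth=2
After op 7 (undo): buf='hi' undo_depth=1 redo_depth=3
After op 8 (delete): buf='h' undo_depth=2 redo_depth=0
After op 9 (undo): buf='hi' undo_depth=1 redo_depth=1
After op 10 (undo): buf='(empty)' undo_depth=0 redo_depth=2

Answer: no yes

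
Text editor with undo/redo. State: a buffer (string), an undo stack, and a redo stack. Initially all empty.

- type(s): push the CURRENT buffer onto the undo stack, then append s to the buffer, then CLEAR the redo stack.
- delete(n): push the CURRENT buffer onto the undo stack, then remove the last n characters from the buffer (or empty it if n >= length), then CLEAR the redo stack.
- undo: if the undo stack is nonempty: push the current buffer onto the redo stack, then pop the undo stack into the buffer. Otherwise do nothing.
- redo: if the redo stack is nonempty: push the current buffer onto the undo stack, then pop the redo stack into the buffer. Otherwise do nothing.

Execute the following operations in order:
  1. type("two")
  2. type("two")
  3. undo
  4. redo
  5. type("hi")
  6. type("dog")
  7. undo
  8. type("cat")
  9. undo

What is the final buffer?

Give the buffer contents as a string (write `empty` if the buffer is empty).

After op 1 (type): buf='two' undo_depth=1 redo_depth=0
After op 2 (type): buf='twotwo' undo_depth=2 redo_depth=0
After op 3 (undo): buf='two' undo_depth=1 redo_depth=1
After op 4 (redo): buf='twotwo' undo_depth=2 redo_depth=0
After op 5 (type): buf='twotwohi' undo_depth=3 redo_depth=0
After op 6 (type): buf='twotwohidog' undo_depth=4 redo_depth=0
After op 7 (undo): buf='twotwohi' undo_depth=3 redo_depth=1
After op 8 (type): buf='twotwohicat' undo_depth=4 redo_depth=0
After op 9 (undo): buf='twotwohi' undo_depth=3 redo_depth=1

Answer: twotwohi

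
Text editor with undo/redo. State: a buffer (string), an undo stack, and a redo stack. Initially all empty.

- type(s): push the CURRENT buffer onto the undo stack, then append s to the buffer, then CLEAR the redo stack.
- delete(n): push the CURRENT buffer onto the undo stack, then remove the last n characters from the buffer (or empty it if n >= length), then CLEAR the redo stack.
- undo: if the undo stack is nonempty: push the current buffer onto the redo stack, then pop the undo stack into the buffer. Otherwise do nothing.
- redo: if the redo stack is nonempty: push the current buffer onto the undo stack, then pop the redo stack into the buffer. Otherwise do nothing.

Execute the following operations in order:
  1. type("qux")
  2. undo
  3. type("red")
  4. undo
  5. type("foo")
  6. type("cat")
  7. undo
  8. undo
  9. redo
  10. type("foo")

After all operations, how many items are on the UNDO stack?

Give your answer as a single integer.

Answer: 2

Derivation:
After op 1 (type): buf='qux' undo_depth=1 redo_depth=0
After op 2 (undo): buf='(empty)' undo_depth=0 redo_depth=1
After op 3 (type): buf='red' undo_depth=1 redo_depth=0
After op 4 (undo): buf='(empty)' undo_depth=0 redo_depth=1
After op 5 (type): buf='foo' undo_depth=1 redo_depth=0
After op 6 (type): buf='foocat' undo_depth=2 redo_depth=0
After op 7 (undo): buf='foo' undo_depth=1 redo_depth=1
After op 8 (undo): buf='(empty)' undo_depth=0 redo_depth=2
After op 9 (redo): buf='foo' undo_depth=1 redo_depth=1
After op 10 (type): buf='foofoo' undo_depth=2 redo_depth=0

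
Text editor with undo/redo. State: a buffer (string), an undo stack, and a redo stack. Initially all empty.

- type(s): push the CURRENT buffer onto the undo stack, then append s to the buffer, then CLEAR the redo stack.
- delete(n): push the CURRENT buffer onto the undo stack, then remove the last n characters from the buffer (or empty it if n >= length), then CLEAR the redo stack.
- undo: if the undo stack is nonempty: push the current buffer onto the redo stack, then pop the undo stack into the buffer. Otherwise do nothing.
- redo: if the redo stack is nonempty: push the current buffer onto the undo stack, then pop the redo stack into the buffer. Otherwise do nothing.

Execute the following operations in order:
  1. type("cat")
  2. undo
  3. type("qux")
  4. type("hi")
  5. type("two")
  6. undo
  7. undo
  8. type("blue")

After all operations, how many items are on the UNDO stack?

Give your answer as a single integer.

After op 1 (type): buf='cat' undo_depth=1 redo_depth=0
After op 2 (undo): buf='(empty)' undo_depth=0 redo_depth=1
After op 3 (type): buf='qux' undo_depth=1 redo_depth=0
After op 4 (type): buf='quxhi' undo_depth=2 redo_depth=0
After op 5 (type): buf='quxhitwo' undo_depth=3 redo_depth=0
After op 6 (undo): buf='quxhi' undo_depth=2 redo_depth=1
After op 7 (undo): buf='qux' undo_depth=1 redo_depth=2
After op 8 (type): buf='quxblue' undo_depth=2 redo_depth=0

Answer: 2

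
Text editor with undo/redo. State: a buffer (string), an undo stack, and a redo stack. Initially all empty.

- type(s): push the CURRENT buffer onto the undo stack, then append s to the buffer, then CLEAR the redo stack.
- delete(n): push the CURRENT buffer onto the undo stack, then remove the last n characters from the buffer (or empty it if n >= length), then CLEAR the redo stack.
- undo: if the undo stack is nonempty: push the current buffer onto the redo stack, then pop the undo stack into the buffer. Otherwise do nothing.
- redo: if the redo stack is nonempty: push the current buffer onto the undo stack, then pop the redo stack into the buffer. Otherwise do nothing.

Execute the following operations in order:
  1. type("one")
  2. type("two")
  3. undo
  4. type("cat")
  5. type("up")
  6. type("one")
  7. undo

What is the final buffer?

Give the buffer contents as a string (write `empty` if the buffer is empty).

Answer: onecatup

Derivation:
After op 1 (type): buf='one' undo_depth=1 redo_depth=0
After op 2 (type): buf='onetwo' undo_depth=2 redo_depth=0
After op 3 (undo): buf='one' undo_depth=1 redo_depth=1
After op 4 (type): buf='onecat' undo_depth=2 redo_depth=0
After op 5 (type): buf='onecatup' undo_depth=3 redo_depth=0
After op 6 (type): buf='onecatupone' undo_depth=4 redo_depth=0
After op 7 (undo): buf='onecatup' undo_depth=3 redo_depth=1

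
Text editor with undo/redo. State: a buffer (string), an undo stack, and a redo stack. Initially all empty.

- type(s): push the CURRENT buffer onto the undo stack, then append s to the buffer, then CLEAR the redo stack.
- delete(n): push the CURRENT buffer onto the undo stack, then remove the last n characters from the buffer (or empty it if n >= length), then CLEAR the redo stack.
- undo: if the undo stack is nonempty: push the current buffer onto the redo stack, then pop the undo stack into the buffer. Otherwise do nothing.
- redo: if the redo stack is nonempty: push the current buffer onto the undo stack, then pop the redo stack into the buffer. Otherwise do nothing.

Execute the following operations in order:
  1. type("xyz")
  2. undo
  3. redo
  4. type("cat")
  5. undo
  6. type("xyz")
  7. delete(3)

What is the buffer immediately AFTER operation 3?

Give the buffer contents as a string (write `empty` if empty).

Answer: xyz

Derivation:
After op 1 (type): buf='xyz' undo_depth=1 redo_depth=0
After op 2 (undo): buf='(empty)' undo_depth=0 redo_depth=1
After op 3 (redo): buf='xyz' undo_depth=1 redo_depth=0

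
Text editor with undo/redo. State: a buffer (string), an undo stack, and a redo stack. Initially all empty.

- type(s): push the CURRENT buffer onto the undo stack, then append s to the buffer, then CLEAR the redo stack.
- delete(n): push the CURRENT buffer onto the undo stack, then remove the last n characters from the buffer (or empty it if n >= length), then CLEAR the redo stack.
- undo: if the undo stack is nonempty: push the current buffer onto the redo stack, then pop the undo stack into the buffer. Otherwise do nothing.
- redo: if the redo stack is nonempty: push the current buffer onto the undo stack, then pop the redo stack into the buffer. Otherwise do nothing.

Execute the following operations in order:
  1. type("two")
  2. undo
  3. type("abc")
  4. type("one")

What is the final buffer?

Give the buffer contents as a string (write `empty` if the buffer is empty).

Answer: abcone

Derivation:
After op 1 (type): buf='two' undo_depth=1 redo_depth=0
After op 2 (undo): buf='(empty)' undo_depth=0 redo_depth=1
After op 3 (type): buf='abc' undo_depth=1 redo_depth=0
After op 4 (type): buf='abcone' undo_depth=2 redo_depth=0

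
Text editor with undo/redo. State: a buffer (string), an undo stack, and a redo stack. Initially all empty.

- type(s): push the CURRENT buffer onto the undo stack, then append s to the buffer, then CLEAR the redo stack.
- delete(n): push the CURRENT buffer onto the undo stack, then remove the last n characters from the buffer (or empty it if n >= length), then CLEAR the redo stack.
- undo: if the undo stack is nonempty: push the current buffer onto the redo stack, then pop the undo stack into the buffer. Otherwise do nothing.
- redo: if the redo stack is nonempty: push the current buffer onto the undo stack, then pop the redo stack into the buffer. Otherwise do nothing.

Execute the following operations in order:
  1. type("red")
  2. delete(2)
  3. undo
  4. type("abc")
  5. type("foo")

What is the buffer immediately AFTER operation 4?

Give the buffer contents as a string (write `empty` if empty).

Answer: redabc

Derivation:
After op 1 (type): buf='red' undo_depth=1 redo_depth=0
After op 2 (delete): buf='r' undo_depth=2 redo_depth=0
After op 3 (undo): buf='red' undo_depth=1 redo_depth=1
After op 4 (type): buf='redabc' undo_depth=2 redo_depth=0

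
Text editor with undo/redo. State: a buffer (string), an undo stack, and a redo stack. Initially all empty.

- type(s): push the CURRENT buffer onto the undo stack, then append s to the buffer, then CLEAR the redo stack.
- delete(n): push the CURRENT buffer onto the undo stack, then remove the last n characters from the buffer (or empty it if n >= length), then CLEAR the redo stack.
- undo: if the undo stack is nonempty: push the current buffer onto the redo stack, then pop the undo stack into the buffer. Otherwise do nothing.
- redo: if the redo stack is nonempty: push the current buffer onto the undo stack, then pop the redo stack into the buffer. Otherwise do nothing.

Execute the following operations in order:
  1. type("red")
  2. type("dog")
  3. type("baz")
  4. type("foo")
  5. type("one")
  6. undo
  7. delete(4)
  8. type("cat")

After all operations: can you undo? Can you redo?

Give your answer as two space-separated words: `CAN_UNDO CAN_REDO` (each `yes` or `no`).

After op 1 (type): buf='red' undo_depth=1 redo_depth=0
After op 2 (type): buf='reddog' undo_depth=2 redo_depth=0
After op 3 (type): buf='reddogbaz' undo_depth=3 redo_depth=0
After op 4 (type): buf='reddogbazfoo' undo_depth=4 redo_depth=0
After op 5 (type): buf='reddogbazfooone' undo_depth=5 redo_depth=0
After op 6 (undo): buf='reddogbazfoo' undo_depth=4 redo_depth=1
After op 7 (delete): buf='reddogba' undo_depth=5 redo_depth=0
After op 8 (type): buf='reddogbacat' undo_depth=6 redo_depth=0

Answer: yes no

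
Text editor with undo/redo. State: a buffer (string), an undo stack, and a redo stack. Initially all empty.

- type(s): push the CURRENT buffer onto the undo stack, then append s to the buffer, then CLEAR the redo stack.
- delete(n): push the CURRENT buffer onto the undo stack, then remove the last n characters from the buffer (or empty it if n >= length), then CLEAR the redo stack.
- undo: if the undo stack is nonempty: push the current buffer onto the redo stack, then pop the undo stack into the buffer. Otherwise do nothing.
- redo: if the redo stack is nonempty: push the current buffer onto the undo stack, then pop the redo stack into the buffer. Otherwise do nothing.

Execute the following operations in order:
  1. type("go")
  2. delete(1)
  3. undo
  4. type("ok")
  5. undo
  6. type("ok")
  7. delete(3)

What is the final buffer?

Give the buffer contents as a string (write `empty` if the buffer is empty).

After op 1 (type): buf='go' undo_depth=1 redo_depth=0
After op 2 (delete): buf='g' undo_depth=2 redo_depth=0
After op 3 (undo): buf='go' undo_depth=1 redo_depth=1
After op 4 (type): buf='gook' undo_depth=2 redo_depth=0
After op 5 (undo): buf='go' undo_depth=1 redo_depth=1
After op 6 (type): buf='gook' undo_depth=2 redo_depth=0
After op 7 (delete): buf='g' undo_depth=3 redo_depth=0

Answer: g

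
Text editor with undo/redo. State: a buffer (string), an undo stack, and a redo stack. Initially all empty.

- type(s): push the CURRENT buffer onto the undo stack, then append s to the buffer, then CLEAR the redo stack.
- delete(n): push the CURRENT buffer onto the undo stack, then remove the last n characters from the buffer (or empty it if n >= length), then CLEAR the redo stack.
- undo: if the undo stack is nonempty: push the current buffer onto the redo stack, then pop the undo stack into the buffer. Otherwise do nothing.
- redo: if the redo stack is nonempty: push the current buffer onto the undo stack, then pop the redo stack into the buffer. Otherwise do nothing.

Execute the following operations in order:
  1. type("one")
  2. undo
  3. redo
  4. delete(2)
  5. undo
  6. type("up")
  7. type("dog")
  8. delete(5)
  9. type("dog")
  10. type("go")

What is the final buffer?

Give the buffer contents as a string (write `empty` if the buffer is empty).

After op 1 (type): buf='one' undo_depth=1 redo_depth=0
After op 2 (undo): buf='(empty)' undo_depth=0 redo_depth=1
After op 3 (redo): buf='one' undo_depth=1 redo_depth=0
After op 4 (delete): buf='o' undo_depth=2 redo_depth=0
After op 5 (undo): buf='one' undo_depth=1 redo_depth=1
After op 6 (type): buf='oneup' undo_depth=2 redo_depth=0
After op 7 (type): buf='oneupdog' undo_depth=3 redo_depth=0
After op 8 (delete): buf='one' undo_depth=4 redo_depth=0
After op 9 (type): buf='onedog' undo_depth=5 redo_depth=0
After op 10 (type): buf='onedoggo' undo_depth=6 redo_depth=0

Answer: onedoggo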